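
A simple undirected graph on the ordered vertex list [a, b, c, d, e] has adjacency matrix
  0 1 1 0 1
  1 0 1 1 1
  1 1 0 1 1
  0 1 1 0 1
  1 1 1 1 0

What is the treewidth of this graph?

3

A width-3 tree decomposition is:
Bags: B1 = {b, c, d, e}  B2 = {a, b, c, e}
Tree: B1–B2
The largest bag has 4 vertices, giving width 3; this decomposition certifies tw(G) ≤ 3. For the lower bound, the 4 vertices {b, c, d, e} are pairwise adjacent, and any tree decomposition puts a clique entirely inside one bag — forcing width ≥ 3. The upper and lower bounds meet at 3, so that is the treewidth.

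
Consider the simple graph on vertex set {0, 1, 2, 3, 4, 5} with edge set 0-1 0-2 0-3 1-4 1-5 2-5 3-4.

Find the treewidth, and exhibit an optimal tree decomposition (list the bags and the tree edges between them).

Each bag holds 3 vertices, so the decomposition has width 2, which upper-bounds the treewidth. For the lower bound, G contains the cycle 3–4–1–0–3, so G is not a forest; only forests have treewidth ≤ 1, hence tw(G) ≥ 2. Therefore the treewidth is 2.

Treewidth 2.
One optimal decomposition is:
Bags: B1 = {0, 3, 4}  B2 = {0, 1, 4}  B3 = {0, 1, 2}  B4 = {1, 2, 5}
Tree: B1–B2, B2–B3, B3–B4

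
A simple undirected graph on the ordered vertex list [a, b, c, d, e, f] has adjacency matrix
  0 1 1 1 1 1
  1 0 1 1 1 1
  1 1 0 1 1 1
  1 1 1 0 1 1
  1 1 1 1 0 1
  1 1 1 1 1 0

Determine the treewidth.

5

A width-5 tree decomposition is:
Bags: B1 = {a, b, c, d, e, f}
Tree: (single bag)
With just one bag of size 6, the width is 6 − 1 = 5, so tw(G) ≤ 5. On the other hand G contains the 6-clique {a, b, c, d, e, f}. A clique must lie in a single bag of any decomposition, so no decomposition can have width below 5. Combining the bounds, tw(G) = 5.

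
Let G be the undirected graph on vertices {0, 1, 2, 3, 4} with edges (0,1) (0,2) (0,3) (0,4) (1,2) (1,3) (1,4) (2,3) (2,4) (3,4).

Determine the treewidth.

4

A width-4 tree decomposition is:
Bags: B1 = {0, 1, 2, 3, 4}
Tree: (single bag)
A single bag containing all 5 vertices is trivially a valid decomposition of width 4. On the other hand G contains the 5-clique {0, 1, 2, 3, 4}. A clique must lie in a single bag of any decomposition, so no decomposition can have width below 4. Combining the bounds, tw(G) = 4.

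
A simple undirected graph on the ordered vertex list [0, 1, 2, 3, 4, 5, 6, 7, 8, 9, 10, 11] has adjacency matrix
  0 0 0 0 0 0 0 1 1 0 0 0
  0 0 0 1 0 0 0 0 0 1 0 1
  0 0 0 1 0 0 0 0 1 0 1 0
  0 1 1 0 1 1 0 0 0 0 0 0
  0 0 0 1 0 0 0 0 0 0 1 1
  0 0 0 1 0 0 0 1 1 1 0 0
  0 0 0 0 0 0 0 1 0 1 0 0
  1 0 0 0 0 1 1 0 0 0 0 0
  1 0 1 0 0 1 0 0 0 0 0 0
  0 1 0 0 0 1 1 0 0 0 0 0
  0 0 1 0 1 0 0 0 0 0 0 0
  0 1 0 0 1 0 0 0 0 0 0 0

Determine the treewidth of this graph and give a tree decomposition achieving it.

Each bag holds 4 vertices, so the decomposition has width 3, which upper-bounds the treewidth. For the lower bound: the 4 vertex sets {4,10,11}, {1}, {3}, {2,5,8,9} are disjoint, each induces a connected subgraph, and every pair is joined by at least one edge of G. Contracting each set to a single vertex therefore yields K_{4} as a minor, and since treewidth is minor-monotone, tw(G) ≥ tw(K_{4}) = 3. Combining the bounds, tw(G) = 3.

Treewidth 3.
One such decomposition:
Bags: B1 = {1, 4, 10, 11}  B2 = {1, 3, 4, 10}  B3 = {1, 2, 3, 10}  B4 = {1, 2, 3, 9}  B5 = {2, 3, 5, 9}  B6 = {2, 5, 8, 9}  B7 = {5, 6, 8, 9}  B8 = {5, 6, 7, 8}  B9 = {0, 6, 7, 8}
Tree: B1–B2, B2–B3, B3–B4, B4–B5, B5–B6, B6–B7, B7–B8, B8–B9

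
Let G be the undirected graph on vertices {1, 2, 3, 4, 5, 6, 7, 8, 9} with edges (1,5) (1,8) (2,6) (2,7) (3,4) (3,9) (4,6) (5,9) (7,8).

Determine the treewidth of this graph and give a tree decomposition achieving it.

Treewidth 2.
One such decomposition:
Bags: B1 = {3, 4, 6}  B2 = {3, 6, 9}  B3 = {5, 6, 9}  B4 = {1, 5, 6}  B5 = {1, 6, 8}  B6 = {6, 7, 8}  B7 = {2, 6, 7}
Tree: B1–B2, B2–B3, B3–B4, B4–B5, B5–B6, B6–B7

Every bag has size at most 3, so the width is 3 − 1 = 2 and tw(G) ≤ 2. Since 6–4–3–9–5–1–8–7–2–6 is a cycle in G, G is not acyclic. Forests are exactly the graphs of treewidth ≤ 1, so tw(G) ≥ 2. Hence tw(G) = 2 exactly.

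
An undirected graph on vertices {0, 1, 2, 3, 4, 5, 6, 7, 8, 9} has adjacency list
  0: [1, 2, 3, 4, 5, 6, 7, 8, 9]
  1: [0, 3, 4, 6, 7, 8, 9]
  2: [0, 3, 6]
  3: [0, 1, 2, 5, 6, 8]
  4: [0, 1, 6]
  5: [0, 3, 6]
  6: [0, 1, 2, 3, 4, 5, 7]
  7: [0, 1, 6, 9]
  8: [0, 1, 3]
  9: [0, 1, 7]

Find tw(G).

3

A width-3 tree decomposition is:
Bags: B1 = {0, 2, 3, 6}  B2 = {0, 1, 3, 6}  B3 = {0, 1, 6, 7}  B4 = {0, 1, 3, 8}  B5 = {0, 1, 7, 9}  B6 = {0, 1, 4, 6}  B7 = {0, 3, 5, 6}
Tree: B1–B2, B2–B3, B2–B4, B3–B5, B2–B6, B1–B7
The largest bag has 4 vertices, giving width 3; this decomposition certifies tw(G) ≤ 3. Conversely, {0, 1, 3, 8} is a clique of size 4, and the vertices of any clique must share a bag in every tree decomposition; so some bag has ≥ 4 vertices and tw(G) ≥ 3. Hence tw(G) = 3 exactly.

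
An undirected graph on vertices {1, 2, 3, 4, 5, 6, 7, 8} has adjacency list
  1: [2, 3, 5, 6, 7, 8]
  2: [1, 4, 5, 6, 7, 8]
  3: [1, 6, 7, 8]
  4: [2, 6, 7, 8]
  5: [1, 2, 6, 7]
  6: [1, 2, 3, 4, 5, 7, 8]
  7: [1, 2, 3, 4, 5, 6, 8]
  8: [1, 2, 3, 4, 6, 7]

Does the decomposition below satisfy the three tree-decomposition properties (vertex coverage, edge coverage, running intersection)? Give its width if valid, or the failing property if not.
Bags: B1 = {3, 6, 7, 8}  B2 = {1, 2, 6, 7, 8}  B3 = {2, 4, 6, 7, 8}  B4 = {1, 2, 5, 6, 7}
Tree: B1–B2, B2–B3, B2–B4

A tree decomposition must satisfy three properties: every vertex lies in some bag; for every edge, both endpoints lie together in some bag; and for every vertex, the bags containing it form a connected subtree. Here edge (1,3) lies in no bag, so the decomposition is invalid.

No — edge (1,3) lies in no bag.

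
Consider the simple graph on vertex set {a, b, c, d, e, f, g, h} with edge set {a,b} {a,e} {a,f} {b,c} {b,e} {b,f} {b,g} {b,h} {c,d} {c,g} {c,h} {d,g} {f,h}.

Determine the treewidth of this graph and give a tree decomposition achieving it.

Treewidth 2.
Bags: B1 = {a, b, f}  B2 = {b, f, h}  B3 = {a, b, e}  B4 = {b, c, h}  B5 = {b, c, g}  B6 = {c, d, g}
Tree: B1–B2, B1–B3, B2–B4, B4–B5, B5–B6

Every bag has size at most 3, so the width is 3 − 1 = 2 and tw(G) ≤ 2. On the other hand G contains the 3-clique {c, d, g}. A clique must lie in a single bag of any decomposition, so no decomposition can have width below 2. Hence tw(G) = 2 exactly.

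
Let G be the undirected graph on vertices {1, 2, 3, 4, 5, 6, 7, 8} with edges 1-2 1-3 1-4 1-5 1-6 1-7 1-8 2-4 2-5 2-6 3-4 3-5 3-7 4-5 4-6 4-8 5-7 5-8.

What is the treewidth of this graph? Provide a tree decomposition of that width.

Treewidth 3.
Bags: B1 = {1, 4, 5, 8}  B2 = {1, 3, 4, 5}  B3 = {1, 2, 4, 5}  B4 = {1, 3, 5, 7}  B5 = {1, 2, 4, 6}
Tree: B1–B2, B1–B3, B2–B4, B3–B5

Each bag holds 4 vertices, so the decomposition has width 3, which upper-bounds the treewidth. For the lower bound, the 4 vertices {1, 4, 5, 8} are pairwise adjacent, and any tree decomposition puts a clique entirely inside one bag — forcing width ≥ 3. Hence tw(G) = 3 exactly.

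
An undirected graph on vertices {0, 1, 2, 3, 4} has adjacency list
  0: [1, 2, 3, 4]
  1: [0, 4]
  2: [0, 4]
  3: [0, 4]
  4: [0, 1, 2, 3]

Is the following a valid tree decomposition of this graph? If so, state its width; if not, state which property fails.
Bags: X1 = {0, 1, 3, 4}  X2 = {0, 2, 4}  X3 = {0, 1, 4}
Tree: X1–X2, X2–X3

No — bags containing vertex 1 are not connected in the tree.

A tree decomposition must satisfy three properties: every vertex lies in some bag; for every edge, both endpoints lie together in some bag; and for every vertex, the bags containing it form a connected subtree. Here bags containing vertex 1 are not connected in the tree, so the decomposition is invalid.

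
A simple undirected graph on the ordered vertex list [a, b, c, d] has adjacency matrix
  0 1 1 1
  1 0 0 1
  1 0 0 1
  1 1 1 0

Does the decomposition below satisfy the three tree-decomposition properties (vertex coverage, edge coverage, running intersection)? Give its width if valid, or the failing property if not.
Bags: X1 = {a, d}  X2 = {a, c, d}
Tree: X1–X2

A tree decomposition must satisfy three properties: every vertex lies in some bag; for every edge, both endpoints lie together in some bag; and for every vertex, the bags containing it form a connected subtree. Here vertex b appears in no bag, so the decomposition is invalid.

No — vertex b appears in no bag.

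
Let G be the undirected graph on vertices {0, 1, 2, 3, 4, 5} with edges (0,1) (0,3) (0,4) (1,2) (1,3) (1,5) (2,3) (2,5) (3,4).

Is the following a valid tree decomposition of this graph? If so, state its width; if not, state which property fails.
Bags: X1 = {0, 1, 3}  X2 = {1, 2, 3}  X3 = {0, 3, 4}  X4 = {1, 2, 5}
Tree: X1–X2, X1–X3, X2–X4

Checking the three conditions: (i) the bags cover all of {0, 1, 2, 3, 4, 5}; (ii) for each edge, some bag contains both endpoints; (iii) the bags containing any fixed vertex form a subtree. All hold, so the decomposition is valid with width 3 − 1 = 2.

Yes; width 2.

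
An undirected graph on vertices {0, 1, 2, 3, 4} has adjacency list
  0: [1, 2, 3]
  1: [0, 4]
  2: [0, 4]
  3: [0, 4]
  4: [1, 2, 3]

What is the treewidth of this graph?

A width-2 tree decomposition is:
Bags: B1 = {0, 3, 4}  B2 = {0, 1, 4}  B3 = {0, 2, 4}
Tree: B1–B2, B2–B3
The largest bag has 3 vertices, giving width 2; this decomposition certifies tw(G) ≤ 2. Since 3–0–1–4–3 is a cycle in G, G is not acyclic. Forests are exactly the graphs of treewidth ≤ 1, so tw(G) ≥ 2. The upper and lower bounds meet at 2, so that is the treewidth.

2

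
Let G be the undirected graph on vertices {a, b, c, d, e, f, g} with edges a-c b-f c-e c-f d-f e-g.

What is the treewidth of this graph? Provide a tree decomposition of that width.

The largest bag has 2 vertices, giving width 1; this decomposition certifies tw(G) ≤ 1. G has an edge, so its treewidth is at least 1. Combining the bounds, tw(G) = 1.

Treewidth 1.
Bags: B1 = {c, f}  B2 = {c, e}  B3 = {e, g}  B4 = {b, f}  B5 = {a, c}  B6 = {d, f}
Tree: B1–B2, B2–B3, B1–B4, B2–B5, B4–B6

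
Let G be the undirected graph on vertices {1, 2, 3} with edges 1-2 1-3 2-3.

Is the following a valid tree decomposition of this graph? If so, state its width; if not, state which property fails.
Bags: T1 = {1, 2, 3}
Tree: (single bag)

Every vertex of G appears in some bag (union = {1, 2, 3}); every edge is covered by a bag; and for each vertex v the set of bags containing v is connected in the bag tree. The decomposition is therefore valid. The largest bag has 3 vertices, so the width is 2.

Yes; width 2.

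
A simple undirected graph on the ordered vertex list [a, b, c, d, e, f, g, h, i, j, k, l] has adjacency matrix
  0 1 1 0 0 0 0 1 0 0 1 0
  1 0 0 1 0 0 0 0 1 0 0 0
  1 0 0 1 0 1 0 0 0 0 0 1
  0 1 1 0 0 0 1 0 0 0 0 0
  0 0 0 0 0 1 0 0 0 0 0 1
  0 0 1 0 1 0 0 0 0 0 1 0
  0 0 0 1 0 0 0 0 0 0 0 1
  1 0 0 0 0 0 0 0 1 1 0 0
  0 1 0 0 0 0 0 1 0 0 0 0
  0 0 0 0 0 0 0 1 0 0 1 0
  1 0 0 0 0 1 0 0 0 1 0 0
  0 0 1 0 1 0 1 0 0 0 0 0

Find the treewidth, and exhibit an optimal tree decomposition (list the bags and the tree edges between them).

Each bag holds 4 vertices, so the decomposition has width 3, which upper-bounds the treewidth. For the lower bound: the 4 vertex sets {e,g,l}, {f}, {c}, {a,b,d,k} are disjoint, each induces a connected subgraph, and every pair is joined by at least one edge of G. Contracting each set to a single vertex therefore yields K_{4} as a minor, and since treewidth is minor-monotone, tw(G) ≥ tw(K_{4}) = 3. Therefore the treewidth is 3.

Treewidth 3.
One optimal decomposition is:
Bags: B1 = {e, f, g, l}  B2 = {c, f, g, l}  B3 = {c, d, f, g}  B4 = {c, d, f, k}  B5 = {a, c, d, k}  B6 = {a, b, d, k}  B7 = {a, b, j, k}  B8 = {a, b, h, j}  B9 = {b, h, i, j}
Tree: B1–B2, B2–B3, B3–B4, B4–B5, B5–B6, B6–B7, B7–B8, B8–B9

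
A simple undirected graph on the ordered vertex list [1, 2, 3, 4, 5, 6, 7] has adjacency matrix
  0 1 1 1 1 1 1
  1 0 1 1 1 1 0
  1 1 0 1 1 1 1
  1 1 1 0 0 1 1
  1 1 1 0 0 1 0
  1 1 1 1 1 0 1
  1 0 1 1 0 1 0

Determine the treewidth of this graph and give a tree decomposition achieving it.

Every bag has size at most 5, so the width is 5 − 1 = 4 and tw(G) ≤ 4. For the lower bound, the 5 vertices {1, 2, 3, 4, 6} are pairwise adjacent, and any tree decomposition puts a clique entirely inside one bag — forcing width ≥ 4. Hence tw(G) = 4 exactly.

Treewidth 4.
One such decomposition:
Bags: B1 = {1, 2, 3, 4, 6}  B2 = {1, 2, 3, 5, 6}  B3 = {1, 3, 4, 6, 7}
Tree: B1–B2, B1–B3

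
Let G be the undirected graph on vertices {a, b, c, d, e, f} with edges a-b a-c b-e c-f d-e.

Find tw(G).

A width-1 tree decomposition is:
Bags: B1 = {c, f}  B2 = {a, c}  B3 = {a, b}  B4 = {b, e}  B5 = {d, e}
Tree: B1–B2, B2–B3, B3–B4, B4–B5
Every bag has size at most 2, so the width is 2 − 1 = 1 and tw(G) ≤ 1. Any graph with an edge has treewidth ≥ 1, and G has the edge f–c. Therefore the treewidth is 1.

1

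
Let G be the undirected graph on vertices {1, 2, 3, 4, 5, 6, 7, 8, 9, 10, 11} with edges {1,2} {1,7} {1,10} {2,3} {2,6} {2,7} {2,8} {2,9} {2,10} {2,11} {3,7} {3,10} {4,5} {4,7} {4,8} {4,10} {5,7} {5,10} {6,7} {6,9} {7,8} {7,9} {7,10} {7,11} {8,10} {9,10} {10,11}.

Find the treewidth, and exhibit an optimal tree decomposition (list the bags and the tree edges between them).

Treewidth 3.
Bags: B1 = {2, 7, 9, 10}  B2 = {2, 7, 8, 10}  B3 = {2, 7, 10, 11}  B4 = {1, 2, 7, 10}  B5 = {4, 7, 8, 10}  B6 = {2, 6, 7, 9}  B7 = {4, 5, 7, 10}  B8 = {2, 3, 7, 10}
Tree: B1–B2, B2–B3, B2–B4, B2–B5, B1–B6, B5–B7, B4–B8

Every bag has size at most 4, so the width is 4 − 1 = 3 and tw(G) ≤ 3. Conversely, {1, 2, 7, 10} is a clique of size 4, and the vertices of any clique must share a bag in every tree decomposition; so some bag has ≥ 4 vertices and tw(G) ≥ 3. Hence tw(G) = 3 exactly.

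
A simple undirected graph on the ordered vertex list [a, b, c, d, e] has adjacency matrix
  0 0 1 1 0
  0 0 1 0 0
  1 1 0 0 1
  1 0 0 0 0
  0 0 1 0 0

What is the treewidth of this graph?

A width-1 tree decomposition is:
Bags: B1 = {a, d}  B2 = {a, c}  B3 = {c, e}  B4 = {b, c}
Tree: B1–B2, B2–B3, B2–B4
Every bag has size at most 2, so the width is 2 − 1 = 1 and tw(G) ≤ 1. G has an edge, so its treewidth is at least 1. The upper and lower bounds meet at 1, so that is the treewidth.

1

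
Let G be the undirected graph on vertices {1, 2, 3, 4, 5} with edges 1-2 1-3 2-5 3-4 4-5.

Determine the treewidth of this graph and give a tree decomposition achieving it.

The largest bag has 3 vertices, giving width 2; this decomposition certifies tw(G) ≤ 2. For the lower bound, G contains the cycle 1–2–5–4–3–1, so G is not a forest; only forests have treewidth ≤ 1, hence tw(G) ≥ 2. Combining the bounds, tw(G) = 2.

Treewidth 2.
One such decomposition:
Bags: B1 = {1, 2, 5}  B2 = {1, 4, 5}  B3 = {1, 3, 4}
Tree: B1–B2, B2–B3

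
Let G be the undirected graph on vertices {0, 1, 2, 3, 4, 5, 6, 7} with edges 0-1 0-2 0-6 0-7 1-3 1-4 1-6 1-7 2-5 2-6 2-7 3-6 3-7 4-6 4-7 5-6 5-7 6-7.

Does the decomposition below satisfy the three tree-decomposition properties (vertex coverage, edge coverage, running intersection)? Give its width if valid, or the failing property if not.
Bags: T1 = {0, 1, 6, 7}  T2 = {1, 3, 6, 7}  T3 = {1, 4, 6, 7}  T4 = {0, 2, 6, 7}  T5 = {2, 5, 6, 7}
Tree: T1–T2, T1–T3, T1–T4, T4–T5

Yes; width 3.

Every vertex of G appears in some bag (union = {0, 1, 2, 3, 4, 5, 6, 7}); every edge is covered by a bag; and for each vertex v the set of bags containing v is connected in the bag tree. The decomposition is therefore valid. The largest bag has 4 vertices, so the width is 3.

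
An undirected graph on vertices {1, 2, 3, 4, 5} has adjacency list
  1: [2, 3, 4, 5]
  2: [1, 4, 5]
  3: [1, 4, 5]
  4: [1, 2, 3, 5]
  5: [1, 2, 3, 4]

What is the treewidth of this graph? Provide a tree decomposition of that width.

The largest bag has 4 vertices, giving width 3; this decomposition certifies tw(G) ≤ 3. For the lower bound, the 4 vertices {1, 2, 4, 5} are pairwise adjacent, and any tree decomposition puts a clique entirely inside one bag — forcing width ≥ 3. Therefore the treewidth is 3.

Treewidth 3.
One optimal decomposition is:
Bags: B1 = {1, 2, 4, 5}  B2 = {1, 3, 4, 5}
Tree: B1–B2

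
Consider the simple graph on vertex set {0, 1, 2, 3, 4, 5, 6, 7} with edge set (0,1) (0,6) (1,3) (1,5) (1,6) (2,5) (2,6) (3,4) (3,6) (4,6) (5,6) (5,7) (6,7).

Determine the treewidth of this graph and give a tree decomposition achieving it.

Treewidth 2.
One such decomposition:
Bags: B1 = {1, 5, 6}  B2 = {0, 1, 6}  B3 = {1, 3, 6}  B4 = {2, 5, 6}  B5 = {5, 6, 7}  B6 = {3, 4, 6}
Tree: B1–B2, B2–B3, B1–B4, B1–B5, B3–B6

Every bag has size at most 3, so the width is 3 − 1 = 2 and tw(G) ≤ 2. For the lower bound, the 3 vertices {0, 1, 6} are pairwise adjacent, and any tree decomposition puts a clique entirely inside one bag — forcing width ≥ 2. Therefore the treewidth is 2.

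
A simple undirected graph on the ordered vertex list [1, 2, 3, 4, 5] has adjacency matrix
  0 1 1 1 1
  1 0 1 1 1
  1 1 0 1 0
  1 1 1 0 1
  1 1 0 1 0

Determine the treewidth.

A width-3 tree decomposition is:
Bags: B1 = {1, 2, 4, 5}  B2 = {1, 2, 3, 4}
Tree: B1–B2
The largest bag has 4 vertices, giving width 3; this decomposition certifies tw(G) ≤ 3. On the other hand G contains the 4-clique {1, 2, 3, 4}. A clique must lie in a single bag of any decomposition, so no decomposition can have width below 3. Therefore the treewidth is 3.

3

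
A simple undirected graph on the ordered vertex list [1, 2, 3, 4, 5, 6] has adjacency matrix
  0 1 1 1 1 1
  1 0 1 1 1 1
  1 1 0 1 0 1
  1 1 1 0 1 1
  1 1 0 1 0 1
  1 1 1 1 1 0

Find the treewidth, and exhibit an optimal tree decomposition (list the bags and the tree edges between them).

Treewidth 4.
Bags: B1 = {1, 2, 3, 4, 6}  B2 = {1, 2, 4, 5, 6}
Tree: B1–B2

Each bag holds 5 vertices, so the decomposition has width 4, which upper-bounds the treewidth. For the lower bound, the 5 vertices {1, 2, 3, 4, 6} are pairwise adjacent, and any tree decomposition puts a clique entirely inside one bag — forcing width ≥ 4. Hence tw(G) = 4 exactly.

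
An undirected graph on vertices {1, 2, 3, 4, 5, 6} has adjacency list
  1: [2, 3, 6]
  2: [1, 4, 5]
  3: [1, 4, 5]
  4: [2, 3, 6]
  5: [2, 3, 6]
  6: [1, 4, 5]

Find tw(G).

A width-3 tree decomposition is:
Bags: B1 = {1, 3, 4, 5}  B2 = {1, 2, 4, 5}  B3 = {1, 4, 5, 6}
Tree: B1–B2, B2–B3
Every bag has size at most 4, so the width is 4 − 1 = 3 and tw(G) ≤ 3. For the lower bound: the 4 vertex sets {1,3}, {2,5}, {4}, {6} are disjoint, each induces a connected subgraph, and every pair is joined by at least one edge of G. Contracting each set to a single vertex therefore yields K_{4} as a minor, and since treewidth is minor-monotone, tw(G) ≥ tw(K_{4}) = 3. Combining the bounds, tw(G) = 3.

3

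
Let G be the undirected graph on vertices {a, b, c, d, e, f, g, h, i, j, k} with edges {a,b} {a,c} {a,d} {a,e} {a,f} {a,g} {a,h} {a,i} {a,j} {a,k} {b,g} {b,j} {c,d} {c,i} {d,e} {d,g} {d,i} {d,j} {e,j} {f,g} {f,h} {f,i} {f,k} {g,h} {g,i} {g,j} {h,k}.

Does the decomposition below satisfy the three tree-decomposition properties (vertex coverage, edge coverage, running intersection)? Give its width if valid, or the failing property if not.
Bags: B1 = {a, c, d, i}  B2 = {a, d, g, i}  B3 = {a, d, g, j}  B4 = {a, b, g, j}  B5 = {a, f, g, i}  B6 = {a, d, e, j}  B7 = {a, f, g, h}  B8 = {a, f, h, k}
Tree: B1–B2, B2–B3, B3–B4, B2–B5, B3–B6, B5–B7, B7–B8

Checking the three conditions: (i) the bags cover all of {a, b, c, d, e, f, g, h, i, j, k}; (ii) for each edge, some bag contains both endpoints; (iii) the bags containing any fixed vertex form a subtree. All hold, so the decomposition is valid with width 4 − 1 = 3.

Yes; width 3.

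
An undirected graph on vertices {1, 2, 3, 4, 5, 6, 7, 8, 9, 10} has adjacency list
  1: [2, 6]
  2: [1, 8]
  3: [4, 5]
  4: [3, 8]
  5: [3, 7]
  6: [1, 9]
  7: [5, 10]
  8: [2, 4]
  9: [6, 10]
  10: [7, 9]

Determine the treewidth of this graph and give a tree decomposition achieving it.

Every bag has size at most 3, so the width is 3 − 1 = 2 and tw(G) ≤ 2. Since 1–6–9–10–7–5–3–4–8–2–1 is a cycle in G, G is not acyclic. Forests are exactly the graphs of treewidth ≤ 1, so tw(G) ≥ 2. The upper and lower bounds meet at 2, so that is the treewidth.

Treewidth 2.
One such decomposition:
Bags: B1 = {1, 6, 9}  B2 = {1, 9, 10}  B3 = {1, 7, 10}  B4 = {1, 5, 7}  B5 = {1, 3, 5}  B6 = {1, 3, 4}  B7 = {1, 4, 8}  B8 = {1, 2, 8}
Tree: B1–B2, B2–B3, B3–B4, B4–B5, B5–B6, B6–B7, B7–B8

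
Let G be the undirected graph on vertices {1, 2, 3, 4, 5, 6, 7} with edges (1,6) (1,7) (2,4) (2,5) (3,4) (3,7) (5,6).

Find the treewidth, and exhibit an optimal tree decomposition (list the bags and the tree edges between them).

Treewidth 2.
One optimal decomposition is:
Bags: B1 = {3, 4, 7}  B2 = {1, 4, 7}  B3 = {1, 4, 6}  B4 = {4, 5, 6}  B5 = {2, 4, 5}
Tree: B1–B2, B2–B3, B3–B4, B4–B5

Every bag has size at most 3, so the width is 3 − 1 = 2 and tw(G) ≤ 2. The edges 4–3–7–1–6–5–2–4 form a cycle, so G is not a tree and its treewidth is at least 2. Hence tw(G) = 2 exactly.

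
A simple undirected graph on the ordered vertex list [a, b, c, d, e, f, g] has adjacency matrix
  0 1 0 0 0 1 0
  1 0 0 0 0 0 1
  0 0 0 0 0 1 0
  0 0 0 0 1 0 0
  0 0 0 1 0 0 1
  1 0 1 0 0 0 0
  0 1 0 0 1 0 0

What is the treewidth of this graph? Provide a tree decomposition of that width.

Treewidth 1.
One optimal decomposition is:
Bags: B1 = {c, f}  B2 = {a, f}  B3 = {a, b}  B4 = {b, g}  B5 = {e, g}  B6 = {d, e}
Tree: B1–B2, B2–B3, B3–B4, B4–B5, B5–B6

The largest bag has 2 vertices, giving width 1; this decomposition certifies tw(G) ≤ 1. Since G has at least one edge (e.g. c–f), it is not an edgeless graph, so tw(G) ≥ 1. The upper and lower bounds meet at 1, so that is the treewidth.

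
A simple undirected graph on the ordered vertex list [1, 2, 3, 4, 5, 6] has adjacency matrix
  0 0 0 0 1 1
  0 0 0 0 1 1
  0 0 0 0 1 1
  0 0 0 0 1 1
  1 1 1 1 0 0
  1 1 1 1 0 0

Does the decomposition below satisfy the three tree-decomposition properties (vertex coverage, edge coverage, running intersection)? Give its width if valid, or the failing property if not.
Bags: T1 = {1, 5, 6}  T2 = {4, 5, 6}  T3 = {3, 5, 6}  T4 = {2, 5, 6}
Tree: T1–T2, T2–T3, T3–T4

Vertex coverage: the bags together contain {1, 2, 3, 4, 5, 6}, the full vertex set. Edge coverage: each edge of G has both endpoints in at least one bag. Running intersection: for every vertex, the bags containing it form a connected subtree. All three properties hold, so this is a valid tree decomposition of width max|bag| − 1 = 2, and hence tw(G) ≤ 2.

Yes; width 2.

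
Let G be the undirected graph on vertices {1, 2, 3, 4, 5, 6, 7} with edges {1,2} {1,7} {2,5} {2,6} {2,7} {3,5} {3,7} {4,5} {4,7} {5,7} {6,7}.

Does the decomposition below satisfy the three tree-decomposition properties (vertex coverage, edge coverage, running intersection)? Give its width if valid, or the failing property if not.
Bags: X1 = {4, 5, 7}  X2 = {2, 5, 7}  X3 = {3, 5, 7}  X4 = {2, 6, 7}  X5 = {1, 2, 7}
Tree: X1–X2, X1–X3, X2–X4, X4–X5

Vertex coverage: the bags together contain {1, 2, 3, 4, 5, 6, 7}, the full vertex set. Edge coverage: each edge of G has both endpoints in at least one bag. Running intersection: for every vertex, the bags containing it form a connected subtree. All three properties hold, so this is a valid tree decomposition of width max|bag| − 1 = 2, and hence tw(G) ≤ 2.

Yes; width 2.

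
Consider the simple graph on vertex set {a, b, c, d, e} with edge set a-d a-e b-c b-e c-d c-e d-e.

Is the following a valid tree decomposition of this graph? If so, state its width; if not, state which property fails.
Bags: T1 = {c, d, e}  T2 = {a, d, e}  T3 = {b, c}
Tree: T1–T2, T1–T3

A tree decomposition must satisfy three properties: every vertex lies in some bag; for every edge, both endpoints lie together in some bag; and for every vertex, the bags containing it form a connected subtree. Here edge (e,b) lies in no bag, so the decomposition is invalid.

No — edge (e,b) lies in no bag.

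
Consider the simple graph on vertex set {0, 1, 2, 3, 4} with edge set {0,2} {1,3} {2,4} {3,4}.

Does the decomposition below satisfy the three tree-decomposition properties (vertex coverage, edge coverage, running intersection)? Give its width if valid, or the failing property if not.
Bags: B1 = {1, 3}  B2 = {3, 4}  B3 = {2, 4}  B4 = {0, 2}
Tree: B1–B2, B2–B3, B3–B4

Vertex coverage: the bags together contain {0, 1, 2, 3, 4}, the full vertex set. Edge coverage: each edge of G has both endpoints in at least one bag. Running intersection: for every vertex, the bags containing it form a connected subtree. All three properties hold, so this is a valid tree decomposition of width max|bag| − 1 = 1, and hence tw(G) ≤ 1.

Yes; width 1.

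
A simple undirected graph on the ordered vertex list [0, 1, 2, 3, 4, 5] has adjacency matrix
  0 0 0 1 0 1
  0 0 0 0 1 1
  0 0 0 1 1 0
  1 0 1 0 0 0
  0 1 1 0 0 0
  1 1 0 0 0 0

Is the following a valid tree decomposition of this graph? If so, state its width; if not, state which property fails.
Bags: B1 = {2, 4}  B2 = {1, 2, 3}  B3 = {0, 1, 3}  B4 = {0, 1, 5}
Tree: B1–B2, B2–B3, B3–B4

No — edge (1,4) lies in no bag.

A tree decomposition must satisfy three properties: every vertex lies in some bag; for every edge, both endpoints lie together in some bag; and for every vertex, the bags containing it form a connected subtree. Here edge (1,4) lies in no bag, so the decomposition is invalid.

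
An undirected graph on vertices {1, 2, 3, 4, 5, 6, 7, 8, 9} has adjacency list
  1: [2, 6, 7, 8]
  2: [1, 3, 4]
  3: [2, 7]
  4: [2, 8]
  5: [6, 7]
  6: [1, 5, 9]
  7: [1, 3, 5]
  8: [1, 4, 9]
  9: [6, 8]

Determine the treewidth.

A width-3 tree decomposition is:
Bags: B1 = {2, 3, 4, 7}  B2 = {1, 2, 4, 7}  B3 = {1, 4, 7, 8}  B4 = {1, 5, 7, 8}  B5 = {1, 5, 6, 8}  B6 = {5, 6, 8, 9}
Tree: B1–B2, B2–B3, B3–B4, B4–B5, B5–B6
Each bag holds 4 vertices, so the decomposition has width 3, which upper-bounds the treewidth. For the lower bound: the 4 vertex sets {2,3,4}, {7}, {1}, {5,6,8,9} are disjoint, each induces a connected subgraph, and every pair is joined by at least one edge of G. Contracting each set to a single vertex therefore yields K_{4} as a minor, and since treewidth is minor-monotone, tw(G) ≥ tw(K_{4}) = 3. Combining the bounds, tw(G) = 3.

3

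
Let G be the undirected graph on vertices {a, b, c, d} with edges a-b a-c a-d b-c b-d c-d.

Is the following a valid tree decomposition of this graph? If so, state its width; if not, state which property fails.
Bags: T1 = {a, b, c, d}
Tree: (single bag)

Checking the three conditions: (i) the bags cover all of {a, b, c, d}; (ii) for each edge, some bag contains both endpoints; (iii) the bags containing any fixed vertex form a subtree. All hold, so the decomposition is valid with width 4 − 1 = 3.

Yes; width 3.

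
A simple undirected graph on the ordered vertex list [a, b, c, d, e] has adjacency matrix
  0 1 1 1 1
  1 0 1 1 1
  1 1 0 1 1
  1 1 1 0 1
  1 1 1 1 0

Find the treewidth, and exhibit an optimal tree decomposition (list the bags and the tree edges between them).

With just one bag of size 5, the width is 5 − 1 = 4, so tw(G) ≤ 4. Conversely, {a, b, c, d, e} is a clique of size 5, and the vertices of any clique must share a bag in every tree decomposition; so some bag has ≥ 5 vertices and tw(G) ≥ 4. The upper and lower bounds meet at 4, so that is the treewidth.

Treewidth 4.
Bags: B1 = {a, b, c, d, e}
Tree: (single bag)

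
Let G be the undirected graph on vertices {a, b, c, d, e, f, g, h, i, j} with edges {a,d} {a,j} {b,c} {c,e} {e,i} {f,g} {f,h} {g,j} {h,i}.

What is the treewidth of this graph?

A width-1 tree decomposition is:
Bags: B1 = {a, d}  B2 = {a, j}  B3 = {g, j}  B4 = {f, g}  B5 = {f, h}  B6 = {h, i}  B7 = {e, i}  B8 = {c, e}  B9 = {b, c}
Tree: B1–B2, B2–B3, B3–B4, B4–B5, B5–B6, B6–B7, B7–B8, B8–B9
The largest bag has 2 vertices, giving width 1; this decomposition certifies tw(G) ≤ 1. Since G has at least one edge (e.g. d–a), it is not an edgeless graph, so tw(G) ≥ 1. Hence tw(G) = 1 exactly.

1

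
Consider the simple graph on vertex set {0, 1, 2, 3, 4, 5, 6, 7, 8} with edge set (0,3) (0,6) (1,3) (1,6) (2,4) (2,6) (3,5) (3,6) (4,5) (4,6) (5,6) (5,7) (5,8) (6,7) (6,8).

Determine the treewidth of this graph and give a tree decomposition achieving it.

Treewidth 2.
Bags: B1 = {4, 5, 6}  B2 = {2, 4, 6}  B3 = {5, 6, 8}  B4 = {3, 5, 6}  B5 = {1, 3, 6}  B6 = {0, 3, 6}  B7 = {5, 6, 7}
Tree: B1–B2, B1–B3, B1–B4, B4–B5, B4–B6, B4–B7

The largest bag has 3 vertices, giving width 2; this decomposition certifies tw(G) ≤ 2. On the other hand G contains the 3-clique {0, 3, 6}. A clique must lie in a single bag of any decomposition, so no decomposition can have width below 2. Therefore the treewidth is 2.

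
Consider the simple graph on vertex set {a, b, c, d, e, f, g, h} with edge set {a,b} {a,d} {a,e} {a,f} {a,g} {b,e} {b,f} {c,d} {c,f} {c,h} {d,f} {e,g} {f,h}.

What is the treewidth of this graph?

A width-2 tree decomposition is:
Bags: B1 = {c, f, h}  B2 = {c, d, f}  B3 = {a, d, f}  B4 = {a, b, f}  B5 = {a, b, e}  B6 = {a, e, g}
Tree: B1–B2, B2–B3, B3–B4, B4–B5, B5–B6
Each bag holds 3 vertices, so the decomposition has width 2, which upper-bounds the treewidth. For the lower bound, the 3 vertices {a, e, g} are pairwise adjacent, and any tree decomposition puts a clique entirely inside one bag — forcing width ≥ 2. Combining the bounds, tw(G) = 2.

2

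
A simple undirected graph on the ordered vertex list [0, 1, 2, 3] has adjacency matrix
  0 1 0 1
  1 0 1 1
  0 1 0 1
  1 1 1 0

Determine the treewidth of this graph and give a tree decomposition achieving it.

Every bag has size at most 3, so the width is 3 − 1 = 2 and tw(G) ≤ 2. Conversely, {0, 1, 3} is a clique of size 3, and the vertices of any clique must share a bag in every tree decomposition; so some bag has ≥ 3 vertices and tw(G) ≥ 2. Therefore the treewidth is 2.

Treewidth 2.
Bags: B1 = {0, 1, 3}  B2 = {1, 2, 3}
Tree: B1–B2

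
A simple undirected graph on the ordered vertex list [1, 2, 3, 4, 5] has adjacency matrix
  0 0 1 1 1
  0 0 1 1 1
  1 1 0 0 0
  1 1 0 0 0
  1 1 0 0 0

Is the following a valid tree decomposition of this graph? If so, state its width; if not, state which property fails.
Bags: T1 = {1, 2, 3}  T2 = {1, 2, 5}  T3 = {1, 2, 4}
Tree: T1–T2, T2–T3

Checking the three conditions: (i) the bags cover all of {1, 2, 3, 4, 5}; (ii) for each edge, some bag contains both endpoints; (iii) the bags containing any fixed vertex form a subtree. All hold, so the decomposition is valid with width 3 − 1 = 2.

Yes; width 2.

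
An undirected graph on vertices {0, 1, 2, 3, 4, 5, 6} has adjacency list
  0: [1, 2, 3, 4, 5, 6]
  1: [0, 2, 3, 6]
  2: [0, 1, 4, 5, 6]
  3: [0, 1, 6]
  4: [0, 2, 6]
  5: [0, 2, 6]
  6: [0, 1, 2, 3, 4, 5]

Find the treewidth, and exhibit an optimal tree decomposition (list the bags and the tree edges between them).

Treewidth 3.
Bags: B1 = {0, 1, 2, 6}  B2 = {0, 2, 5, 6}  B3 = {0, 2, 4, 6}  B4 = {0, 1, 3, 6}
Tree: B1–B2, B2–B3, B1–B4

The largest bag has 4 vertices, giving width 3; this decomposition certifies tw(G) ≤ 3. For the lower bound, the 4 vertices {0, 1, 2, 6} are pairwise adjacent, and any tree decomposition puts a clique entirely inside one bag — forcing width ≥ 3. Combining the bounds, tw(G) = 3.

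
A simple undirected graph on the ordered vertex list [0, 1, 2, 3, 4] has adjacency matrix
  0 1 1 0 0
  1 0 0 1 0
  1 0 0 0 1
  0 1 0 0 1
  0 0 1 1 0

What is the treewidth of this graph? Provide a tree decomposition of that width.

Treewidth 2.
One optimal decomposition is:
Bags: B1 = {1, 3, 4}  B2 = {1, 2, 4}  B3 = {0, 1, 2}
Tree: B1–B2, B2–B3

Every bag has size at most 3, so the width is 3 − 1 = 2 and tw(G) ≤ 2. The edges 1–3–4–2–0–1 form a cycle, so G is not a tree and its treewidth is at least 2. Combining the bounds, tw(G) = 2.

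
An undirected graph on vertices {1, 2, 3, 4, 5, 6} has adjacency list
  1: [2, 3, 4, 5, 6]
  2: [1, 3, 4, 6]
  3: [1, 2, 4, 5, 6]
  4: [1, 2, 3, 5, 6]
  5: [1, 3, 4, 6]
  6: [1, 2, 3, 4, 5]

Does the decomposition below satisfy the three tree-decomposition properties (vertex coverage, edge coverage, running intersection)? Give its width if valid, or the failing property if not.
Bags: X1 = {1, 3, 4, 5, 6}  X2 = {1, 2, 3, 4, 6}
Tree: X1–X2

Every vertex of G appears in some bag (union = {1, 2, 3, 4, 5, 6}); every edge is covered by a bag; and for each vertex v the set of bags containing v is connected in the bag tree. The decomposition is therefore valid. The largest bag has 5 vertices, so the width is 4.

Yes; width 4.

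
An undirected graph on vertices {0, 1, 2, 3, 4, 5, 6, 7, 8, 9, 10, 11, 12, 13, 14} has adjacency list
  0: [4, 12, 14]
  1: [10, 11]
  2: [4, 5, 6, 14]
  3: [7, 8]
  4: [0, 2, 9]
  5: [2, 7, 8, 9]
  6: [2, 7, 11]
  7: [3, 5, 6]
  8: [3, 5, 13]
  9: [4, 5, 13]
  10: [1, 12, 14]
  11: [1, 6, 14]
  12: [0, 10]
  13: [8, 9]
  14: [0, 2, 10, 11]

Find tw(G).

A width-3 tree decomposition is:
Bags: B1 = {0, 1, 10, 12}  B2 = {0, 1, 10, 14}  B3 = {0, 1, 11, 14}  B4 = {0, 4, 11, 14}  B5 = {2, 4, 11, 14}  B6 = {2, 4, 6, 11}  B7 = {2, 4, 6, 9}  B8 = {2, 5, 6, 9}  B9 = {5, 6, 7, 9}  B10 = {5, 7, 9, 13}  B11 = {5, 7, 8, 13}  B12 = {3, 7, 8, 13}
Tree: B1–B2, B2–B3, B3–B4, B4–B5, B5–B6, B6–B7, B7–B8, B8–B9, B9–B10, B10–B11, B11–B12
The largest bag has 4 vertices, giving width 3; this decomposition certifies tw(G) ≤ 3. For the lower bound: the 4 vertex sets {1,10,12}, {0}, {14}, {2,4,6,11} are disjoint, each induces a connected subgraph, and every pair is joined by at least one edge of G. Contracting each set to a single vertex therefore yields K_{4} as a minor, and since treewidth is minor-monotone, tw(G) ≥ tw(K_{4}) = 3. Therefore the treewidth is 3.

3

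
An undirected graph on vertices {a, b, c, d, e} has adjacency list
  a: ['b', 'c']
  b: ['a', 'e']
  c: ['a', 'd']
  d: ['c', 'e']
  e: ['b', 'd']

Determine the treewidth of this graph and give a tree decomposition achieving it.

Treewidth 2.
One optimal decomposition is:
Bags: B1 = {a, b, e}  B2 = {a, c, e}  B3 = {c, d, e}
Tree: B1–B2, B2–B3

Every bag has size at most 3, so the width is 3 − 1 = 2 and tw(G) ≤ 2. The edges e–b–a–c–d–e form a cycle, so G is not a tree and its treewidth is at least 2. Therefore the treewidth is 2.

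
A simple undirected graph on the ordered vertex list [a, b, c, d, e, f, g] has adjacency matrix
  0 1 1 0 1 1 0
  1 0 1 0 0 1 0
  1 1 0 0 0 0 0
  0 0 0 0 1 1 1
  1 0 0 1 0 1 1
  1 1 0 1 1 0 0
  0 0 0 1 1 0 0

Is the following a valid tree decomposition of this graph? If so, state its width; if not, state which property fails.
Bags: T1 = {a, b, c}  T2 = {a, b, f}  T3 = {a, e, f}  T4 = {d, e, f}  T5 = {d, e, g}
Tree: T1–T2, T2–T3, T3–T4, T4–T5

Checking the three conditions: (i) the bags cover all of {a, b, c, d, e, f, g}; (ii) for each edge, some bag contains both endpoints; (iii) the bags containing any fixed vertex form a subtree. All hold, so the decomposition is valid with width 3 − 1 = 2.

Yes; width 2.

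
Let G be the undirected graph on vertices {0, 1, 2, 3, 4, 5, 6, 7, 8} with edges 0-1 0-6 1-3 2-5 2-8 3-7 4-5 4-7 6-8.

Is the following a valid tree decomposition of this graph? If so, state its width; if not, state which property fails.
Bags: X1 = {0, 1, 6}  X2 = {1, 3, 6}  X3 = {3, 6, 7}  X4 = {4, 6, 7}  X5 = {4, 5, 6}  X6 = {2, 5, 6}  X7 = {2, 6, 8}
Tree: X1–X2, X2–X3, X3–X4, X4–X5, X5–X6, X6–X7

Yes; width 2.

Vertex coverage: the bags together contain {0, 1, 2, 3, 4, 5, 6, 7, 8}, the full vertex set. Edge coverage: each edge of G has both endpoints in at least one bag. Running intersection: for every vertex, the bags containing it form a connected subtree. All three properties hold, so this is a valid tree decomposition of width max|bag| − 1 = 2, and hence tw(G) ≤ 2.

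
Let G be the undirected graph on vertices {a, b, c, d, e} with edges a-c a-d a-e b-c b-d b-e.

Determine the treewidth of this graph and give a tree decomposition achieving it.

Every bag has size at most 3, so the width is 3 − 1 = 2 and tw(G) ≤ 2. For the lower bound, G contains the cycle a–d–b–c–a, so G is not a forest; only forests have treewidth ≤ 1, hence tw(G) ≥ 2. Combining the bounds, tw(G) = 2.

Treewidth 2.
One such decomposition:
Bags: B1 = {a, b, d}  B2 = {a, b, c}  B3 = {a, b, e}
Tree: B1–B2, B2–B3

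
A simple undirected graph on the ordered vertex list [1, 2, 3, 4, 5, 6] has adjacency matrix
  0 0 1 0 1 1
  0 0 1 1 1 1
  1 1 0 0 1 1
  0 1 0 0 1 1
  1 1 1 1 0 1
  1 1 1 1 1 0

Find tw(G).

A width-3 tree decomposition is:
Bags: B1 = {2, 3, 5, 6}  B2 = {1, 3, 5, 6}  B3 = {2, 4, 5, 6}
Tree: B1–B2, B1–B3
Each bag holds 4 vertices, so the decomposition has width 3, which upper-bounds the treewidth. On the other hand G contains the 4-clique {1, 3, 5, 6}. A clique must lie in a single bag of any decomposition, so no decomposition can have width below 3. Therefore the treewidth is 3.

3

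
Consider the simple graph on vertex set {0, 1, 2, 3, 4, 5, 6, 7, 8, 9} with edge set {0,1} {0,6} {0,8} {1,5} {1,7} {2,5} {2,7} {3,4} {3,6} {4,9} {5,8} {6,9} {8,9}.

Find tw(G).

A width-2 tree decomposition is:
Bags: B1 = {3, 4, 9}  B2 = {3, 6, 9}  B3 = {6, 8, 9}  B4 = {0, 6, 8}  B5 = {0, 5, 8}  B6 = {0, 1, 5}  B7 = {1, 2, 5}  B8 = {1, 2, 7}
Tree: B1–B2, B2–B3, B3–B4, B4–B5, B5–B6, B6–B7, B7–B8
Every bag has size at most 3, so the width is 3 − 1 = 2 and tw(G) ≤ 2. Since 4–3–6–9–4 is a cycle in G, G is not acyclic. Forests are exactly the graphs of treewidth ≤ 1, so tw(G) ≥ 2. Hence tw(G) = 2 exactly.

2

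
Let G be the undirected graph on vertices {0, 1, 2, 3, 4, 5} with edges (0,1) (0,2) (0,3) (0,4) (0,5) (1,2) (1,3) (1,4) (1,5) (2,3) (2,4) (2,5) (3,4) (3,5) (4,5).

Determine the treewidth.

5

A width-5 tree decomposition is:
Bags: B1 = {0, 1, 2, 3, 4, 5}
Tree: (single bag)
A single bag containing all 6 vertices is trivially a valid decomposition of width 5. Conversely, {0, 1, 2, 3, 4, 5} is a clique of size 6, and the vertices of any clique must share a bag in every tree decomposition; so some bag has ≥ 6 vertices and tw(G) ≥ 5. Combining the bounds, tw(G) = 5.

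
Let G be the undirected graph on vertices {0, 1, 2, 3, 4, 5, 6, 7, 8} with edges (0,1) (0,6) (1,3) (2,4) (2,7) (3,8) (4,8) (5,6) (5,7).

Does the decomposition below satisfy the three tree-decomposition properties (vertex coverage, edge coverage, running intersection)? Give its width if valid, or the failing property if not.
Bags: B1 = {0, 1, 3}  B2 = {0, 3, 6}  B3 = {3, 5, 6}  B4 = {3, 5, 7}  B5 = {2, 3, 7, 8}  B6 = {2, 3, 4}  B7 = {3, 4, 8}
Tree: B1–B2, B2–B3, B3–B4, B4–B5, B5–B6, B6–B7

No — bags containing vertex 8 are not connected in the tree.

A tree decomposition must satisfy three properties: every vertex lies in some bag; for every edge, both endpoints lie together in some bag; and for every vertex, the bags containing it form a connected subtree. Here bags containing vertex 8 are not connected in the tree, so the decomposition is invalid.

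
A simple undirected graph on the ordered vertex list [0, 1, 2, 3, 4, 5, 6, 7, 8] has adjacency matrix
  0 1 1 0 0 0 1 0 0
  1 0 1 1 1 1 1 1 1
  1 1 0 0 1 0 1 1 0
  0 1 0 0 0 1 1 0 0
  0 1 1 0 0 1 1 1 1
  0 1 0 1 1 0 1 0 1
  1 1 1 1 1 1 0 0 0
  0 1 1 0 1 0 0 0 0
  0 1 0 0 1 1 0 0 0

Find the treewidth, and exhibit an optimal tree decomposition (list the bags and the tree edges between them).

Each bag holds 4 vertices, so the decomposition has width 3, which upper-bounds the treewidth. Conversely, {0, 1, 2, 6} is a clique of size 4, and the vertices of any clique must share a bag in every tree decomposition; so some bag has ≥ 4 vertices and tw(G) ≥ 3. Therefore the treewidth is 3.

Treewidth 3.
Bags: B1 = {1, 4, 5, 6}  B2 = {1, 4, 5, 8}  B3 = {1, 2, 4, 6}  B4 = {1, 3, 5, 6}  B5 = {0, 1, 2, 6}  B6 = {1, 2, 4, 7}
Tree: B1–B2, B1–B3, B1–B4, B3–B5, B3–B6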